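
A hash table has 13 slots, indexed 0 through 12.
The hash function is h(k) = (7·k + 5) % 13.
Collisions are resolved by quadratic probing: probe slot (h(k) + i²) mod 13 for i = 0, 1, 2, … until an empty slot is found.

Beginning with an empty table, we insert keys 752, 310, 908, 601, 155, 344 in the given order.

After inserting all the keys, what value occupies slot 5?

Insert 752: h=4, slot 4 empty -> index 4.
Insert 310: h=4, slot 4 occupied -> index 5.
Insert 908: h=4, slots 4,5 occupied -> index 8.
Insert 601: h=0, slot 0 empty -> index 0.
Insert 155: h=11, slot 11 empty -> index 11.
Insert 344: h=8, slot 8 occupied -> index 9.
Table: [601, ∅, ∅, ∅, 752, 310, ∅, ∅, 908, 344, ∅, 155, ∅]

310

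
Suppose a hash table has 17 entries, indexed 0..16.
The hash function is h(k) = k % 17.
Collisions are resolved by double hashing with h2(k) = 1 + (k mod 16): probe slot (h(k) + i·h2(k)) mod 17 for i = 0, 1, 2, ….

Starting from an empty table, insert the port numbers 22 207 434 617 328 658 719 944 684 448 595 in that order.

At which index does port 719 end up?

Insert 22: h=5, slot 5 empty => index 5.
Insert 207: h=3, slot 3 empty => index 3.
Insert 434: h=9, slot 9 empty => index 9.
Insert 617: h=5, h2=10, slot 5 occupied => index 15.
Insert 328: h=5, h2=9, slot 5 occupied => index 14.
Insert 658: h=12, slot 12 empty => index 12.
Insert 719: h=5, h2=16, slot 5 occupied => index 4.
Insert 944: h=9, h2=1, slot 9 occupied => index 10.
Insert 684: h=4, h2=13, slot 4 occupied => index 0.
Insert 448: h=6, slot 6 empty => index 6.
Insert 595: h=0, h2=4, slots 0,4 occupied => index 8.
Table: [684, ∅, ∅, 207, 719, 22, 448, ∅, 595, 434, 944, ∅, 658, ∅, 328, 617, ∅]

4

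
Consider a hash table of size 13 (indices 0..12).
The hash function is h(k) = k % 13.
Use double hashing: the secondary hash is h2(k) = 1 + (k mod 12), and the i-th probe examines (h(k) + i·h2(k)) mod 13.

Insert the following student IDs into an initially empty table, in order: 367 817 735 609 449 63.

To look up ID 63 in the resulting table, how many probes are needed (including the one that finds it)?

367: h=3 → slot 3
817: h=11 → slot 11
735: h=7 → slot 7
609: h=11, h2=10, probe 11,8 → slot 8
449: h=7, h2=6, probe 7,0 → slot 0
63: h=11, h2=4, probe 11,2 → slot 2
Table: [449, _, 63, 367, _, _, _, 735, 609, _, _, 817, _]
Lookup 63: h=11, h2=4, probe 11,2 → found at 2.

2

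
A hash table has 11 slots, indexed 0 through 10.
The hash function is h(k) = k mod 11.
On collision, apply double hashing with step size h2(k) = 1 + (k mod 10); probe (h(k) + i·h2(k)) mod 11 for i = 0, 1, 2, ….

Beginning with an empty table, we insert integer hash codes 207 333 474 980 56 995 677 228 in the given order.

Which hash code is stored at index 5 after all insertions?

995

207 hashes to 9; slot 9 is free -> place at 9.
333 hashes to 3; slot 3 is free -> place at 3.
474 hashes to 1; slot 1 is free -> place at 1.
980 hashes to 1, h2=1; 1 taken -> place at 2.
56 hashes to 1, h2=7; 1 taken -> place at 8.
995 hashes to 5; slot 5 is free -> place at 5.
677 hashes to 6; slot 6 is free -> place at 6.
228 hashes to 8, h2=9; 8,6 taken -> place at 4.
Table: [_, 474, 980, 333, 228, 995, 677, _, 56, 207, _]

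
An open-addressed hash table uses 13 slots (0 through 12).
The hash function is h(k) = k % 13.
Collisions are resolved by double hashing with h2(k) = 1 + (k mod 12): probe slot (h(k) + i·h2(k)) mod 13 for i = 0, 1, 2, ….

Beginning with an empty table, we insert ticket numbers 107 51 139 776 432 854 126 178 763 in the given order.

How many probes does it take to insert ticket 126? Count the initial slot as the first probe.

3

107 hashes to 3; slot 3 is free => place at 3.
51 hashes to 12; slot 12 is free => place at 12.
139 hashes to 9; slot 9 is free => place at 9.
776 hashes to 9, h2=9; 9 taken => place at 5.
432 hashes to 3, h2=1; 3 taken => place at 4.
854 hashes to 9, h2=3; 9,12 taken => place at 2.
126 hashes to 9, h2=7; 9,3 taken => place at 10.
178 hashes to 9, h2=11; 9 taken => place at 7.
763 hashes to 9, h2=8; 9,4,12,7,2,10,5 taken => place at 0.
Table: [763, _, 854, 107, 432, 776, _, 178, _, 139, 126, _, 51]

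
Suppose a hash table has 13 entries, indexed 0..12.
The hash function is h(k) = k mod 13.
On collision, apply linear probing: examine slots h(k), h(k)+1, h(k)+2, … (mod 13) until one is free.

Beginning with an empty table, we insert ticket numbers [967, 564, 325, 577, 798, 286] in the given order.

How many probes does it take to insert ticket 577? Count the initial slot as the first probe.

Insert 967: h=5, slot 5 empty => index 5.
Insert 564: h=5, slot 5 occupied => index 6.
Insert 325: h=0, slot 0 empty => index 0.
Insert 577: h=5, slots 5,6 occupied => index 7.
Insert 798: h=5, slots 5,6,7 occupied => index 8.
Insert 286: h=0, slot 0 occupied => index 1.
Table: [325, 286, —, —, —, 967, 564, 577, 798, —, —, —, —]

3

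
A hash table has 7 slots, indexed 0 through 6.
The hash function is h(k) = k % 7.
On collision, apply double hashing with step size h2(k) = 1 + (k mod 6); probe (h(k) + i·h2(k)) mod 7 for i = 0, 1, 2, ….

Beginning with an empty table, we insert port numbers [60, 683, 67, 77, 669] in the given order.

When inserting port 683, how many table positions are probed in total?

60 hashes to 4; slot 4 is free => place at 4.
683 hashes to 4, h2=6; 4 taken => place at 3.
67 hashes to 4, h2=2; 4 taken => place at 6.
77 hashes to 0; slot 0 is free => place at 0.
669 hashes to 4, h2=4; 4 taken => place at 1.
Table: [77, 669, —, 683, 60, —, 67]

2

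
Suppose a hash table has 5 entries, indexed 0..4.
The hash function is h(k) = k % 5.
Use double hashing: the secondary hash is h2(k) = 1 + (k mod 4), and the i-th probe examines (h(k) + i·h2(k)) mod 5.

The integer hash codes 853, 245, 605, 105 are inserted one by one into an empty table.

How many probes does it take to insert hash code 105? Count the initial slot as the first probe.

853 hashes to 3; slot 3 is free -> place at 3.
245 hashes to 0; slot 0 is free -> place at 0.
605 hashes to 0, h2=2; 0 taken -> place at 2.
105 hashes to 0, h2=2; 0,2 taken -> place at 4.
Table: [245, —, 605, 853, 105]

3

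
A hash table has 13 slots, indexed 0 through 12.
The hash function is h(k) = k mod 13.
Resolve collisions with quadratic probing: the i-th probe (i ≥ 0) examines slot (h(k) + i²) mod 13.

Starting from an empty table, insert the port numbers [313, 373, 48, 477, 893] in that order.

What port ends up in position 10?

48

313: h=1 → slot 1
373: h=9 → slot 9
48: h=9, probe 9,10 → slot 10
477: h=9, probe 9,10,0 → slot 0
893: h=9, probe 9,10,0,5 → slot 5
Table: [477, 313, ., ., ., 893, ., ., ., 373, 48, ., .]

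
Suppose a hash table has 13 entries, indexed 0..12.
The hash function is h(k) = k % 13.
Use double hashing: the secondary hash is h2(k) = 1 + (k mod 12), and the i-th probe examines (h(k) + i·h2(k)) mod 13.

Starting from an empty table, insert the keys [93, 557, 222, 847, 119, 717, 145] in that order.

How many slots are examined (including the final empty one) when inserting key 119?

Insert 93: h=2, slot 2 empty -> index 2.
Insert 557: h=11, slot 11 empty -> index 11.
Insert 222: h=1, slot 1 empty -> index 1.
Insert 847: h=2, h2=8, slot 2 occupied -> index 10.
Insert 119: h=2, h2=12, slots 2,1 occupied -> index 0.
Insert 717: h=2, h2=10, slot 2 occupied -> index 12.
Insert 145: h=2, h2=2, slot 2 occupied -> index 4.
Table: [119, 222, 93, -, 145, -, -, -, -, -, 847, 557, 717]

3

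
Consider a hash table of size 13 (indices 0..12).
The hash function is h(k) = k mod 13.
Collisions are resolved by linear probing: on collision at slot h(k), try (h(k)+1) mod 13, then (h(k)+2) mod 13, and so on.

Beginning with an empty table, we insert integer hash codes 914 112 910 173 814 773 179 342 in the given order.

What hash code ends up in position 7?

Insert 914: h=4, slot 4 empty → index 4.
Insert 112: h=8, slot 8 empty → index 8.
Insert 910: h=0, slot 0 empty → index 0.
Insert 173: h=4, slot 4 occupied → index 5.
Insert 814: h=8, slot 8 occupied → index 9.
Insert 773: h=6, slot 6 empty → index 6.
Insert 179: h=10, slot 10 empty → index 10.
Insert 342: h=4, slots 4,5,6 occupied → index 7.
Table: [910, _, _, _, 914, 173, 773, 342, 112, 814, 179, _, _]

342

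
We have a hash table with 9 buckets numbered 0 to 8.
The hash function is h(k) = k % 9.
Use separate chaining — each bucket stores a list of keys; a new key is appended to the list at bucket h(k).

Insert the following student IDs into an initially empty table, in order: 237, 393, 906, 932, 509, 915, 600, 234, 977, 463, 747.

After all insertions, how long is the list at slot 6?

237 -> bucket 3
393 -> bucket 6
906 -> bucket 6 (collision)
932 -> bucket 5
509 -> bucket 5 (collision)
915 -> bucket 6 (collision)
600 -> bucket 6 (collision)
234 -> bucket 0
977 -> bucket 5 (collision)
463 -> bucket 4
747 -> bucket 0 (collision)
Final buckets:
0: 234 -> 747
1: —
2: —
3: 237
4: 463
5: 932 -> 509 -> 977
6: 393 -> 906 -> 915 -> 600
7: —
8: —

4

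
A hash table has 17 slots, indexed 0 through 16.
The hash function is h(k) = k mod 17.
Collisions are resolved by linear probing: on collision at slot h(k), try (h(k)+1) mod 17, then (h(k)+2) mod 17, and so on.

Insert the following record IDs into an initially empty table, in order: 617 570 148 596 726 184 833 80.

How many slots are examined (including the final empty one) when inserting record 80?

4

617: h=5 => slot 5
570: h=9 => slot 9
148: h=12 => slot 12
596: h=1 => slot 1
726: h=12, probe 12,13 => slot 13
184: h=14 => slot 14
833: h=0 => slot 0
80: h=12, probe 12,13,14,15 => slot 15
Table: [833, 596, -, -, -, 617, -, -, -, 570, -, -, 148, 726, 184, 80, -]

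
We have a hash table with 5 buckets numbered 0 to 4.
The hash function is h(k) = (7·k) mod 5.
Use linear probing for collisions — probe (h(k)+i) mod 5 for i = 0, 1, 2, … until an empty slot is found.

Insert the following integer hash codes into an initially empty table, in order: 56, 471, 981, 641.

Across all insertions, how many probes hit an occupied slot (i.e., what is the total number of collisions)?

56: h=2 -> slot 2
471: h=2, probe 2,3 -> slot 3
981: h=2, probe 2,3,4 -> slot 4
641: h=2, probe 2,3,4,0 -> slot 0
Table: [641, -, 56, 471, 981]

6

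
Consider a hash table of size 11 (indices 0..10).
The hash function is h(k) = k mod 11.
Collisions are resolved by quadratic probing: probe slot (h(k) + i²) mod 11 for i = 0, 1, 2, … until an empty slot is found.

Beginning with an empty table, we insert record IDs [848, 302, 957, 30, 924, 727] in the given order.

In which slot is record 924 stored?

848: h=1 -> slot 1
302: h=5 -> slot 5
957: h=0 -> slot 0
30: h=8 -> slot 8
924: h=0, probe 0,1,4 -> slot 4
727: h=1, probe 1,2 -> slot 2
Table: [957, 848, 727, _, 924, 302, _, _, 30, _, _]

4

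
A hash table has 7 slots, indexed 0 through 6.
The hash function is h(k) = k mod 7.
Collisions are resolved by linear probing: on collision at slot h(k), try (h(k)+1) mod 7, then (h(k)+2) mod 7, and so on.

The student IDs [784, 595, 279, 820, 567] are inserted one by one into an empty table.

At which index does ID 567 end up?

784: h=0 → slot 0
595: h=0, probe 0,1 → slot 1
279: h=6 → slot 6
820: h=1, probe 1,2 → slot 2
567: h=0, probe 0,1,2,3 → slot 3
Table: [784, 595, 820, 567, -, -, 279]

3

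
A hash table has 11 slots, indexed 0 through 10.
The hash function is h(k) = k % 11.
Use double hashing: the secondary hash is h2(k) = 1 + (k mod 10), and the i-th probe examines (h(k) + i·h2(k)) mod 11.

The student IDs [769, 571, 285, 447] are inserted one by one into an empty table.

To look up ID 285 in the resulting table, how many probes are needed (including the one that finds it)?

Insert 769: h=10, slot 10 empty -> index 10.
Insert 571: h=10, h2=2, slot 10 occupied -> index 1.
Insert 285: h=10, h2=6, slot 10 occupied -> index 5.
Insert 447: h=7, slot 7 empty -> index 7.
Table: [_, 571, _, _, _, 285, _, 447, _, _, 769]
Lookup 285: h=10, h2=6, probe 10,5 → found at 5.

2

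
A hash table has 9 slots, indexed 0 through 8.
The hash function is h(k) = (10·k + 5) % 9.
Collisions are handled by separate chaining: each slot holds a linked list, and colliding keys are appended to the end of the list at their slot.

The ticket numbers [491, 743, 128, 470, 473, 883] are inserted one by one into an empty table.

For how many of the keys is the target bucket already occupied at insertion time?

Insert 491: h=1, bucket 1 empty → new chain.
Insert 743: h=1, bucket 1 nonempty → append to chain.
Insert 128: h=7, bucket 7 empty → new chain.
Insert 470: h=7, bucket 7 nonempty → append to chain.
Insert 473: h=1, bucket 1 nonempty → append to chain.
Insert 883: h=6, bucket 6 empty → new chain.
Final buckets:
0: .
1: 491 -> 743 -> 473
2: .
3: .
4: .
5: .
6: 883
7: 128 -> 470
8: .

3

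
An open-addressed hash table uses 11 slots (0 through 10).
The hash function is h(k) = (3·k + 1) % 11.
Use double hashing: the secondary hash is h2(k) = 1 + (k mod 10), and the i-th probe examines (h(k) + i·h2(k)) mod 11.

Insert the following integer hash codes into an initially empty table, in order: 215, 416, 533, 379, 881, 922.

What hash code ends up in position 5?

533

215: h=8 → slot 8
416: h=6 → slot 6
533: h=5 → slot 5
379: h=5, h2=10, probe 5,4 → slot 4
881: h=4, h2=2, probe 4,6,8,10 → slot 10
922: h=6, h2=3, probe 6,9 → slot 9
Table: [_, _, _, _, 379, 533, 416, _, 215, 922, 881]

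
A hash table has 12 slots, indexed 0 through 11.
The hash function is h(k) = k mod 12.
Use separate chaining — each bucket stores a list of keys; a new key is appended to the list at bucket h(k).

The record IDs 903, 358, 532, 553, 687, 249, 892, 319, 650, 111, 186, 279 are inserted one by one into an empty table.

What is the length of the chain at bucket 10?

1

Insert 903: h=3, bucket 3 empty → new chain.
Insert 358: h=10, bucket 10 empty → new chain.
Insert 532: h=4, bucket 4 empty → new chain.
Insert 553: h=1, bucket 1 empty → new chain.
Insert 687: h=3, bucket 3 nonempty → append to chain.
Insert 249: h=9, bucket 9 empty → new chain.
Insert 892: h=4, bucket 4 nonempty → append to chain.
Insert 319: h=7, bucket 7 empty → new chain.
Insert 650: h=2, bucket 2 empty → new chain.
Insert 111: h=3, bucket 3 nonempty → append to chain.
Insert 186: h=6, bucket 6 empty → new chain.
Insert 279: h=3, bucket 3 nonempty → append to chain.
Final buckets:
0: _
1: 553
2: 650
3: 903 -> 687 -> 111 -> 279
4: 532 -> 892
5: _
6: 186
7: 319
8: _
9: 249
10: 358
11: _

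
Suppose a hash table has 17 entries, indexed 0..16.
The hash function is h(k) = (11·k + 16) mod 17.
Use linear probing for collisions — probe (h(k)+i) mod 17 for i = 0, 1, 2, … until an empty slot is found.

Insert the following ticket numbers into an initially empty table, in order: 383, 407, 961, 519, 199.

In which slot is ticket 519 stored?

383: h=13 -> slot 13
407: h=5 -> slot 5
961: h=13, probe 13,14 -> slot 14
519: h=13, probe 13,14,15 -> slot 15
199: h=12 -> slot 12
Table: [., ., ., ., ., 407, ., ., ., ., ., ., 199, 383, 961, 519, .]

15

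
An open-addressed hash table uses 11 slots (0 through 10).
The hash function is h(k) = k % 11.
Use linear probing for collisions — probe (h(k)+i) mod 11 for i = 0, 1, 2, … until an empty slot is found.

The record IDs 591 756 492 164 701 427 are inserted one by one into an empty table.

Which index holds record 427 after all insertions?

2

Insert 591: h=8, slot 8 empty => index 8.
Insert 756: h=8, slot 8 occupied => index 9.
Insert 492: h=8, slots 8,9 occupied => index 10.
Insert 164: h=10, slot 10 occupied => index 0.
Insert 701: h=8, slots 8,9,10,0 occupied => index 1.
Insert 427: h=9, slots 9,10,0,1 occupied => index 2.
Table: [164, 701, 427, ∅, ∅, ∅, ∅, ∅, 591, 756, 492]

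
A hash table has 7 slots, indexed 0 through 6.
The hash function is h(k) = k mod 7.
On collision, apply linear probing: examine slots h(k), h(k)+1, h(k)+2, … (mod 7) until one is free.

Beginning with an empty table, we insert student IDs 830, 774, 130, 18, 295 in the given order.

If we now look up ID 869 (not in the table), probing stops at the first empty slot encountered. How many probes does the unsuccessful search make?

830 hashes to 4; slot 4 is free => place at 4.
774 hashes to 4; 4 taken => place at 5.
130 hashes to 4; 4,5 taken => place at 6.
18 hashes to 4; 4,5,6 taken => place at 0.
295 hashes to 1; slot 1 is free => place at 1.
Table: [18, 295, _, _, 830, 774, 130]
Lookup 869: h=1, probe 1,2 → slot 2 empty, not found.

2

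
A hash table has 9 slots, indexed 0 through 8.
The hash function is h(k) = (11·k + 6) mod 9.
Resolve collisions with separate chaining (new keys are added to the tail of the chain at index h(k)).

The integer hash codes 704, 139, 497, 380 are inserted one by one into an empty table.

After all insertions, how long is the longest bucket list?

704 -> bucket 1
139 -> bucket 5
497 -> bucket 1 (collision)
380 -> bucket 1 (collision)
Final buckets:
0: —
1: 704 -> 497 -> 380
2: —
3: —
4: —
5: 139
6: —
7: —
8: —

3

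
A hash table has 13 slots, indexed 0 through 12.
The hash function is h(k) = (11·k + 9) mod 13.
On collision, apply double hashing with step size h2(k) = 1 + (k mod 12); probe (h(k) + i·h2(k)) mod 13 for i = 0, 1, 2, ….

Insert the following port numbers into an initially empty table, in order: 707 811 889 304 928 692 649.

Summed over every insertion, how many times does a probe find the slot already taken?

707 hashes to 12; slot 12 is free => place at 12.
811 hashes to 12, h2=8; 12 taken => place at 7.
889 hashes to 12, h2=2; 12 taken => place at 1.
304 hashes to 12, h2=5; 12 taken => place at 4.
928 hashes to 12, h2=5; 12,4 taken => place at 9.
692 hashes to 3; slot 3 is free => place at 3.
649 hashes to 11; slot 11 is free => place at 11.
Table: [∅, 889, ∅, 692, 304, ∅, ∅, 811, ∅, 928, ∅, 649, 707]

5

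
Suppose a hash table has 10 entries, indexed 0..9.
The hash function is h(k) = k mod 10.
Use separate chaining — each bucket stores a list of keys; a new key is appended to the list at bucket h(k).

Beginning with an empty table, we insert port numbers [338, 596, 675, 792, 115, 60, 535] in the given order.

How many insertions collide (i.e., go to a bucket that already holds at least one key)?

338 -> bucket 8
596 -> bucket 6
675 -> bucket 5
792 -> bucket 2
115 -> bucket 5 (collision)
60 -> bucket 0
535 -> bucket 5 (collision)
Final buckets:
0: 60
1: ∅
2: 792
3: ∅
4: ∅
5: 675 -> 115 -> 535
6: 596
7: ∅
8: 338
9: ∅

2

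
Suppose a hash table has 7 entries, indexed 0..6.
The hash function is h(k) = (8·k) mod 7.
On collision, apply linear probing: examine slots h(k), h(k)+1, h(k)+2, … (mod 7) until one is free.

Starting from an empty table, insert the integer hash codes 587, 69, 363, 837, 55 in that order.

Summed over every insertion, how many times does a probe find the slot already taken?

Insert 587: h=6, slot 6 empty => index 6.
Insert 69: h=6, slot 6 occupied => index 0.
Insert 363: h=6, slots 6,0 occupied => index 1.
Insert 837: h=4, slot 4 empty => index 4.
Insert 55: h=6, slots 6,0,1 occupied => index 2.
Table: [69, 363, 55, —, 837, —, 587]

6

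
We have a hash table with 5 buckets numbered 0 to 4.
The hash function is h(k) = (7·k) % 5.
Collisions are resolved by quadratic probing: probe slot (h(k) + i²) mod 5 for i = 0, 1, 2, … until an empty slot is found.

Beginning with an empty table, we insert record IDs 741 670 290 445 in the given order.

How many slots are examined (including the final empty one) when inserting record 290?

2

Insert 741: h=2, slot 2 empty → index 2.
Insert 670: h=0, slot 0 empty → index 0.
Insert 290: h=0, slot 0 occupied → index 1.
Insert 445: h=0, slots 0,1 occupied → index 4.
Table: [670, 290, 741, ∅, 445]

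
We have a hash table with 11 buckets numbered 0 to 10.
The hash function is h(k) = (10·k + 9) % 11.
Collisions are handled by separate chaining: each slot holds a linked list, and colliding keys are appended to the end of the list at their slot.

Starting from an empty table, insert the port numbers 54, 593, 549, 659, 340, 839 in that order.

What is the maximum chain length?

5

Insert 54: h=10, bucket 10 empty → new chain.
Insert 593: h=10, bucket 10 nonempty → append to chain.
Insert 549: h=10, bucket 10 nonempty → append to chain.
Insert 659: h=10, bucket 10 nonempty → append to chain.
Insert 340: h=10, bucket 10 nonempty → append to chain.
Insert 839: h=6, bucket 6 empty → new chain.
Final buckets:
0: .
1: .
2: .
3: .
4: .
5: .
6: 839
7: .
8: .
9: .
10: 54 -> 593 -> 549 -> 659 -> 340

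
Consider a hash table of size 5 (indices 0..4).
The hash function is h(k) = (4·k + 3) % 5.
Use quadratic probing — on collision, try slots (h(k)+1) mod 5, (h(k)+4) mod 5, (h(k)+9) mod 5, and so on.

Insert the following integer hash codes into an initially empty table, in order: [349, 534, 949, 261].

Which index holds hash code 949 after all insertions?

349: h=4 => slot 4
534: h=4, probe 4,0 => slot 0
949: h=4, probe 4,0,3 => slot 3
261: h=2 => slot 2
Table: [534, _, 261, 949, 349]

3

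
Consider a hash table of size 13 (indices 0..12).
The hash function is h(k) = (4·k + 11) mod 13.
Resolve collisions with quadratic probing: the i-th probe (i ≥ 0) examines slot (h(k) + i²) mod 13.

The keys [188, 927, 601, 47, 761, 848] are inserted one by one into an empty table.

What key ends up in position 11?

Insert 188: h=9, slot 9 empty → index 9.
Insert 927: h=1, slot 1 empty → index 1.
Insert 601: h=10, slot 10 empty → index 10.
Insert 47: h=4, slot 4 empty → index 4.
Insert 761: h=0, slot 0 empty → index 0.
Insert 848: h=10, slot 10 occupied → index 11.
Table: [761, 927, ∅, ∅, 47, ∅, ∅, ∅, ∅, 188, 601, 848, ∅]

848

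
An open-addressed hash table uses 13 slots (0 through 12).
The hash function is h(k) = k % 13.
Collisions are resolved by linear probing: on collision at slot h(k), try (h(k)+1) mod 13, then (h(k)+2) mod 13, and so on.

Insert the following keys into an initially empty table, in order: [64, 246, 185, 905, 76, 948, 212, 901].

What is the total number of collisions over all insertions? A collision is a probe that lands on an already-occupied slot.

4

64: h=12 -> slot 12
246: h=12, probe 12,0 -> slot 0
185: h=3 -> slot 3
905: h=8 -> slot 8
76: h=11 -> slot 11
948: h=12, probe 12,0,1 -> slot 1
212: h=4 -> slot 4
901: h=4, probe 4,5 -> slot 5
Table: [246, 948, _, 185, 212, 901, _, _, 905, _, _, 76, 64]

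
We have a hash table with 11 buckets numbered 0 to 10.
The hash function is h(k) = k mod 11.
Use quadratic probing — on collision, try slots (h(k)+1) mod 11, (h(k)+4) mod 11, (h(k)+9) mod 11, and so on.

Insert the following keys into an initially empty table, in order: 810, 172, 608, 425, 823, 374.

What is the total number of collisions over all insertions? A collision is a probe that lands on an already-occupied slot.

Insert 810: h=7, slot 7 empty → index 7.
Insert 172: h=7, slot 7 occupied → index 8.
Insert 608: h=3, slot 3 empty → index 3.
Insert 425: h=7, slots 7,8 occupied → index 0.
Insert 823: h=9, slot 9 empty → index 9.
Insert 374: h=0, slot 0 occupied → index 1.
Table: [425, 374, ∅, 608, ∅, ∅, ∅, 810, 172, 823, ∅]

4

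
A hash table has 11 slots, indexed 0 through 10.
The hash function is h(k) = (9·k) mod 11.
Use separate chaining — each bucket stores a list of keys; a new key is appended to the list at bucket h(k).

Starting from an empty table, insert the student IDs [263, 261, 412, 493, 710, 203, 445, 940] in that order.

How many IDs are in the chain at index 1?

263 -> bucket 2
261 -> bucket 6
412 -> bucket 1
493 -> bucket 4
710 -> bucket 10
203 -> bucket 1 (collision)
445 -> bucket 1 (collision)
940 -> bucket 1 (collision)
Final buckets:
0: .
1: 412 -> 203 -> 445 -> 940
2: 263
3: .
4: 493
5: .
6: 261
7: .
8: .
9: .
10: 710

4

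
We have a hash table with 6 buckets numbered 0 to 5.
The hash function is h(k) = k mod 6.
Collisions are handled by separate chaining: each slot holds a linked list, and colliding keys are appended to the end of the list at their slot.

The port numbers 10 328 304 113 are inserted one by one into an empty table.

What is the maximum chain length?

10 → bucket 4
328 → bucket 4 (collision)
304 → bucket 4 (collision)
113 → bucket 5
Final buckets:
0: .
1: .
2: .
3: .
4: 10 -> 328 -> 304
5: 113

3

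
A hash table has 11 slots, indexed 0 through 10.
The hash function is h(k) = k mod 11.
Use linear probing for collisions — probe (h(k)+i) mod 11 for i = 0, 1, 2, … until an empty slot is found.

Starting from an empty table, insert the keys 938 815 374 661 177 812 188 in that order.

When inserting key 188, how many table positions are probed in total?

Insert 938: h=3, slot 3 empty => index 3.
Insert 815: h=1, slot 1 empty => index 1.
Insert 374: h=0, slot 0 empty => index 0.
Insert 661: h=1, slot 1 occupied => index 2.
Insert 177: h=1, slots 1,2,3 occupied => index 4.
Insert 812: h=9, slot 9 empty => index 9.
Insert 188: h=1, slots 1,2,3,4 occupied => index 5.
Table: [374, 815, 661, 938, 177, 188, -, -, -, 812, -]

5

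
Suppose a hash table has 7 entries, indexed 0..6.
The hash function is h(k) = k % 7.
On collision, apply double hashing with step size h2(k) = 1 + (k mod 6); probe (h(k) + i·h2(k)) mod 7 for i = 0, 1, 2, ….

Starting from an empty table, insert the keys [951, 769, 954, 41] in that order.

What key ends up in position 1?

951: h=6 => slot 6
769: h=6, h2=2, probe 6,1 => slot 1
954: h=2 => slot 2
41: h=6, h2=6, probe 6,5 => slot 5
Table: [∅, 769, 954, ∅, ∅, 41, 951]

769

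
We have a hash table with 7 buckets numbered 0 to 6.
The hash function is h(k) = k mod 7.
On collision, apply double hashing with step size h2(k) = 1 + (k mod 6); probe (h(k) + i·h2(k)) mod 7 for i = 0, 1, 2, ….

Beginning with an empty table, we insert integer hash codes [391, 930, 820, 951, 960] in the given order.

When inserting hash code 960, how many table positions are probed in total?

2

391 hashes to 6; slot 6 is free → place at 6.
930 hashes to 6, h2=1; 6 taken → place at 0.
820 hashes to 1; slot 1 is free → place at 1.
951 hashes to 6, h2=4; 6 taken → place at 3.
960 hashes to 1, h2=1; 1 taken → place at 2.
Table: [930, 820, 960, 951, ., ., 391]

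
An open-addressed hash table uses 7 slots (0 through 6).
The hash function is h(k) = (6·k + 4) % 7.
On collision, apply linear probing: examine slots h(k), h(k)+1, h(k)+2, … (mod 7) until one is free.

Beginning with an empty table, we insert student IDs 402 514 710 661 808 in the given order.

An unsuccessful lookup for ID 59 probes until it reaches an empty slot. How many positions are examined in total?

Insert 402: h=1, slot 1 empty → index 1.
Insert 514: h=1, slot 1 occupied → index 2.
Insert 710: h=1, slots 1,2 occupied → index 3.
Insert 661: h=1, slots 1,2,3 occupied → index 4.
Insert 808: h=1, slots 1,2,3,4 occupied → index 5.
Table: [_, 402, 514, 710, 661, 808, _]
Lookup 59: h=1, probe 1,2,3,4,5,6 → slot 6 empty, not found.

6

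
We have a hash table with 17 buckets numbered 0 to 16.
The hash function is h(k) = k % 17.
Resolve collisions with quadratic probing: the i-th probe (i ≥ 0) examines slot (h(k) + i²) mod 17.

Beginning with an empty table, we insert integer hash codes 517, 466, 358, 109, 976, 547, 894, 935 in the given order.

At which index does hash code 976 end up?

Insert 517: h=7, slot 7 empty => index 7.
Insert 466: h=7, slot 7 occupied => index 8.
Insert 358: h=1, slot 1 empty => index 1.
Insert 109: h=7, slots 7,8 occupied => index 11.
Insert 976: h=7, slots 7,8,11 occupied => index 16.
Insert 547: h=3, slot 3 empty => index 3.
Insert 894: h=10, slot 10 empty => index 10.
Insert 935: h=0, slot 0 empty => index 0.
Table: [935, 358, ∅, 547, ∅, ∅, ∅, 517, 466, ∅, 894, 109, ∅, ∅, ∅, ∅, 976]

16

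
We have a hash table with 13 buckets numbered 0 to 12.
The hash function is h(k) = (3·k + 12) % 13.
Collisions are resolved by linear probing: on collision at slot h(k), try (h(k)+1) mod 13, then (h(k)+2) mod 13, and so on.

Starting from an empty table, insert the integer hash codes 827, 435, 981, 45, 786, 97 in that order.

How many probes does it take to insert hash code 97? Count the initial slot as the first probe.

827: h=10 -> slot 10
435: h=4 -> slot 4
981: h=4, probe 4,5 -> slot 5
45: h=4, probe 4,5,6 -> slot 6
786: h=4, probe 4,5,6,7 -> slot 7
97: h=4, probe 4,5,6,7,8 -> slot 8
Table: [—, —, —, —, 435, 981, 45, 786, 97, —, 827, —, —]

5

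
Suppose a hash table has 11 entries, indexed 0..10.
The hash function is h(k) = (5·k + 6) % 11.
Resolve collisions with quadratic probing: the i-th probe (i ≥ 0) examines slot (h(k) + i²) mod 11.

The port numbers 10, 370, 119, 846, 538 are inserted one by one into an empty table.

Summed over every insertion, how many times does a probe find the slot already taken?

3

10 hashes to 1; slot 1 is free -> place at 1.
370 hashes to 8; slot 8 is free -> place at 8.
119 hashes to 7; slot 7 is free -> place at 7.
846 hashes to 1; 1 taken -> place at 2.
538 hashes to 1; 1,2 taken -> place at 5.
Table: [—, 10, 846, —, —, 538, —, 119, 370, —, —]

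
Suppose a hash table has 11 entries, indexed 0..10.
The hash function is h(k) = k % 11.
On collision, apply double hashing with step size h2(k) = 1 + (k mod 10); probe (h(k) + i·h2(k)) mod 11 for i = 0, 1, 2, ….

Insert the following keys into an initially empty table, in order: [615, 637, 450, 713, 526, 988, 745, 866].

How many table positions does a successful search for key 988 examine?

615 hashes to 10; slot 10 is free -> place at 10.
637 hashes to 10, h2=8; 10 taken -> place at 7.
450 hashes to 10, h2=1; 10 taken -> place at 0.
713 hashes to 9; slot 9 is free -> place at 9.
526 hashes to 9, h2=7; 9 taken -> place at 5.
988 hashes to 9, h2=9; 9,7,5 taken -> place at 3.
745 hashes to 8; slot 8 is free -> place at 8.
866 hashes to 8, h2=7; 8 taken -> place at 4.
Table: [450, ., ., 988, 866, 526, ., 637, 745, 713, 615]
Lookup 988: h=9, h2=9, probe 9,7,5,3 → found at 3.

4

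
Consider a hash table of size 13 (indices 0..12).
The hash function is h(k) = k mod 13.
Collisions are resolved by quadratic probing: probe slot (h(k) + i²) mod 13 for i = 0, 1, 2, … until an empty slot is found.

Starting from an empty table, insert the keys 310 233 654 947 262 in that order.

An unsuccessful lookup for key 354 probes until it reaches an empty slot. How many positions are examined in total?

310: h=11 → slot 11
233: h=12 → slot 12
654: h=4 → slot 4
947: h=11, probe 11,12,2 → slot 2
262: h=2, probe 2,3 → slot 3
Table: [., ., 947, 262, 654, ., ., ., ., ., ., 310, 233]
Lookup 354: h=3, probe 3,4,7 → slot 7 empty, not found.

3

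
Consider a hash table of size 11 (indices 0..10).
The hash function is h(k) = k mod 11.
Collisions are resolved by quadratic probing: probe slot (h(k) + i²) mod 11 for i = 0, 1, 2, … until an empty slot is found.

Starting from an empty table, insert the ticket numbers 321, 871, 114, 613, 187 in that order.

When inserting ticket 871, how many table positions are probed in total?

2

321 hashes to 2; slot 2 is free => place at 2.
871 hashes to 2; 2 taken => place at 3.
114 hashes to 4; slot 4 is free => place at 4.
613 hashes to 8; slot 8 is free => place at 8.
187 hashes to 0; slot 0 is free => place at 0.
Table: [187, ., 321, 871, 114, ., ., ., 613, ., .]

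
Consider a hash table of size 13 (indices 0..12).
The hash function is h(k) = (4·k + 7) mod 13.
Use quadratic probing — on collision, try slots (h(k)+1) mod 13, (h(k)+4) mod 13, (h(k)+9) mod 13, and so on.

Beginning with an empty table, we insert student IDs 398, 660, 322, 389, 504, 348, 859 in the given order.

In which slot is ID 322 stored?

398 hashes to 0; slot 0 is free → place at 0.
660 hashes to 8; slot 8 is free → place at 8.
322 hashes to 8; 8 taken → place at 9.
389 hashes to 3; slot 3 is free → place at 3.
504 hashes to 8; 8,9 taken → place at 12.
348 hashes to 8; 8,9,12 taken → place at 4.
859 hashes to 11; slot 11 is free → place at 11.
Table: [398, —, —, 389, 348, —, —, —, 660, 322, —, 859, 504]

9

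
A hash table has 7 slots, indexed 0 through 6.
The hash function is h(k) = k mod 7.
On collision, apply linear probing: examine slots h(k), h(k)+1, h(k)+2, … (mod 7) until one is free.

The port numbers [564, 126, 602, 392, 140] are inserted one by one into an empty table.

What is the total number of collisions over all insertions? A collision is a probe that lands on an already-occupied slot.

Insert 564: h=4, slot 4 empty → index 4.
Insert 126: h=0, slot 0 empty → index 0.
Insert 602: h=0, slot 0 occupied → index 1.
Insert 392: h=0, slots 0,1 occupied → index 2.
Insert 140: h=0, slots 0,1,2 occupied → index 3.
Table: [126, 602, 392, 140, 564, ., .]

6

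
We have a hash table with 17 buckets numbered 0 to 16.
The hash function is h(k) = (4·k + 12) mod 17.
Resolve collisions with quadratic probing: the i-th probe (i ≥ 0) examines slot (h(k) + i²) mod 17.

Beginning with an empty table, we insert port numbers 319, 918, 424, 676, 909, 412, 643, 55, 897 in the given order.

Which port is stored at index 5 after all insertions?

319 hashes to 13; slot 13 is free => place at 13.
918 hashes to 12; slot 12 is free => place at 12.
424 hashes to 8; slot 8 is free => place at 8.
676 hashes to 13; 13 taken => place at 14.
909 hashes to 10; slot 10 is free => place at 10.
412 hashes to 11; slot 11 is free => place at 11.
643 hashes to 0; slot 0 is free => place at 0.
55 hashes to 11; 11,12 taken => place at 15.
897 hashes to 13; 13,14,0 taken => place at 5.
Table: [643, —, —, —, —, 897, —, —, 424, —, 909, 412, 918, 319, 676, 55, —]

897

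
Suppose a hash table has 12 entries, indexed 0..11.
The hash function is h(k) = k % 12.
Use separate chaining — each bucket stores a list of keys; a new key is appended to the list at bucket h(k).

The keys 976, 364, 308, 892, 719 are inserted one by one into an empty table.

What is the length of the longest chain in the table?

3

976 → bucket 4
364 → bucket 4 (collision)
308 → bucket 8
892 → bucket 4 (collision)
719 → bucket 11
Final buckets:
0: _
1: _
2: _
3: _
4: 976 -> 364 -> 892
5: _
6: _
7: _
8: 308
9: _
10: _
11: 719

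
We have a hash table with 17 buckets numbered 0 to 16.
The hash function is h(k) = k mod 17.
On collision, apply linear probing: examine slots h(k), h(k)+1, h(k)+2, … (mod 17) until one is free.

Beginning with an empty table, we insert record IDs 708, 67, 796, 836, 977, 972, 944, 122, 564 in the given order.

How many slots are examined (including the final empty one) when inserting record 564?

4

708: h=11 -> slot 11
67: h=16 -> slot 16
796: h=14 -> slot 14
836: h=3 -> slot 3
977: h=8 -> slot 8
972: h=3, probe 3,4 -> slot 4
944: h=9 -> slot 9
122: h=3, probe 3,4,5 -> slot 5
564: h=3, probe 3,4,5,6 -> slot 6
Table: [_, _, _, 836, 972, 122, 564, _, 977, 944, _, 708, _, _, 796, _, 67]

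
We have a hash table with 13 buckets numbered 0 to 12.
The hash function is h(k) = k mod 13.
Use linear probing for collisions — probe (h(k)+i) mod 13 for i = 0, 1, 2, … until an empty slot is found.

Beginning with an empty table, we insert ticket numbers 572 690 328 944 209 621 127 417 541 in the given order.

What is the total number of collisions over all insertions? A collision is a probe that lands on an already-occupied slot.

6

572: h=0 -> slot 0
690: h=1 -> slot 1
328: h=3 -> slot 3
944: h=8 -> slot 8
209: h=1, probe 1,2 -> slot 2
621: h=10 -> slot 10
127: h=10, probe 10,11 -> slot 11
417: h=1, probe 1,2,3,4 -> slot 4
541: h=8, probe 8,9 -> slot 9
Table: [572, 690, 209, 328, 417, ∅, ∅, ∅, 944, 541, 621, 127, ∅]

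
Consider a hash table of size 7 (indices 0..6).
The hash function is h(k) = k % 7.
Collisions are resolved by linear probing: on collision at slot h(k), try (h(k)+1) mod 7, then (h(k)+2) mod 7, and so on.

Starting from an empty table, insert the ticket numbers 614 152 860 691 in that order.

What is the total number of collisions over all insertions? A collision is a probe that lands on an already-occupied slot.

Insert 614: h=5, slot 5 empty → index 5.
Insert 152: h=5, slot 5 occupied → index 6.
Insert 860: h=6, slot 6 occupied → index 0.
Insert 691: h=5, slots 5,6,0 occupied → index 1.
Table: [860, 691, -, -, -, 614, 152]

5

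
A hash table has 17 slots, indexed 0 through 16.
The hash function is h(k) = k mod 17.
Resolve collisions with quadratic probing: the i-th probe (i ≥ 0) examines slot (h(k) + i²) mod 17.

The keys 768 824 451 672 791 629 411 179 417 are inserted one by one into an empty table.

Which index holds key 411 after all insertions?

4

768: h=3 => slot 3
824: h=8 => slot 8
451: h=9 => slot 9
672: h=9, probe 9,10 => slot 10
791: h=9, probe 9,10,13 => slot 13
629: h=0 => slot 0
411: h=3, probe 3,4 => slot 4
179: h=9, probe 9,10,13,1 => slot 1
417: h=9, probe 9,10,13,1,8,0,11 => slot 11
Table: [629, 179, -, 768, 411, -, -, -, 824, 451, 672, 417, -, 791, -, -, -]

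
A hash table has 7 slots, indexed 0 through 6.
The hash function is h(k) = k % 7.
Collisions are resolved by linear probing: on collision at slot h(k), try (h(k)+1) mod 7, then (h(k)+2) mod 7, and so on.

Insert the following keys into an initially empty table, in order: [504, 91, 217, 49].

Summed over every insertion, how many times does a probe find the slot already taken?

6

Insert 504: h=0, slot 0 empty -> index 0.
Insert 91: h=0, slot 0 occupied -> index 1.
Insert 217: h=0, slots 0,1 occupied -> index 2.
Insert 49: h=0, slots 0,1,2 occupied -> index 3.
Table: [504, 91, 217, 49, _, _, _]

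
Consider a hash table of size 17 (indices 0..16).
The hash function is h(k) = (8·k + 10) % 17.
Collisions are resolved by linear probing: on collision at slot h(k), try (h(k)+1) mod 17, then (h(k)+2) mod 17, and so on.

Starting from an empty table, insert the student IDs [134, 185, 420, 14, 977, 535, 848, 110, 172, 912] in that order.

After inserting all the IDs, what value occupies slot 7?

134: h=11 => slot 11
185: h=11, probe 11,12 => slot 12
420: h=4 => slot 4
14: h=3 => slot 3
977: h=6 => slot 6
535: h=6, probe 6,7 => slot 7
848: h=11, probe 11,12,13 => slot 13
110: h=6, probe 6,7,8 => slot 8
172: h=9 => slot 9
912: h=13, probe 13,14 => slot 14
Table: [-, -, -, 14, 420, -, 977, 535, 110, 172, -, 134, 185, 848, 912, -, -]

535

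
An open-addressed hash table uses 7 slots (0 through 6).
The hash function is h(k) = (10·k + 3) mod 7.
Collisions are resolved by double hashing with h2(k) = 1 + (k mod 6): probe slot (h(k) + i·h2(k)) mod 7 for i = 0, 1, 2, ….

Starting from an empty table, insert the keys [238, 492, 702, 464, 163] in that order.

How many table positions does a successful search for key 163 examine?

238 hashes to 3; slot 3 is free => place at 3.
492 hashes to 2; slot 2 is free => place at 2.
702 hashes to 2, h2=1; 2,3 taken => place at 4.
464 hashes to 2, h2=3; 2 taken => place at 5.
163 hashes to 2, h2=2; 2,4 taken => place at 6.
Table: [—, —, 492, 238, 702, 464, 163]
Lookup 163: h=2, h2=2, probe 2,4,6 → found at 6.

3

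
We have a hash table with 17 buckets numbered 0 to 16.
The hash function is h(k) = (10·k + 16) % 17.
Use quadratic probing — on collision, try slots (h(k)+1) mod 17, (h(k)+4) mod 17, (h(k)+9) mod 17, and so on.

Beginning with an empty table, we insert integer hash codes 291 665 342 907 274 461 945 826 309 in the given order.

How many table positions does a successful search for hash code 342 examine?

3

Insert 291: h=2, slot 2 empty => index 2.
Insert 665: h=2, slot 2 occupied => index 3.
Insert 342: h=2, slots 2,3 occupied => index 6.
Insert 907: h=8, slot 8 empty => index 8.
Insert 274: h=2, slots 2,3,6 occupied => index 11.
Insert 461: h=2, slots 2,3,6,11 occupied => index 1.
Insert 945: h=14, slot 14 empty => index 14.
Insert 826: h=14, slot 14 occupied => index 15.
Insert 309: h=12, slot 12 empty => index 12.
Table: [-, 461, 291, 665, -, -, 342, -, 907, -, -, 274, 309, -, 945, 826, -]
Lookup 342: h=2, probe 2,3,6 → found at 6.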